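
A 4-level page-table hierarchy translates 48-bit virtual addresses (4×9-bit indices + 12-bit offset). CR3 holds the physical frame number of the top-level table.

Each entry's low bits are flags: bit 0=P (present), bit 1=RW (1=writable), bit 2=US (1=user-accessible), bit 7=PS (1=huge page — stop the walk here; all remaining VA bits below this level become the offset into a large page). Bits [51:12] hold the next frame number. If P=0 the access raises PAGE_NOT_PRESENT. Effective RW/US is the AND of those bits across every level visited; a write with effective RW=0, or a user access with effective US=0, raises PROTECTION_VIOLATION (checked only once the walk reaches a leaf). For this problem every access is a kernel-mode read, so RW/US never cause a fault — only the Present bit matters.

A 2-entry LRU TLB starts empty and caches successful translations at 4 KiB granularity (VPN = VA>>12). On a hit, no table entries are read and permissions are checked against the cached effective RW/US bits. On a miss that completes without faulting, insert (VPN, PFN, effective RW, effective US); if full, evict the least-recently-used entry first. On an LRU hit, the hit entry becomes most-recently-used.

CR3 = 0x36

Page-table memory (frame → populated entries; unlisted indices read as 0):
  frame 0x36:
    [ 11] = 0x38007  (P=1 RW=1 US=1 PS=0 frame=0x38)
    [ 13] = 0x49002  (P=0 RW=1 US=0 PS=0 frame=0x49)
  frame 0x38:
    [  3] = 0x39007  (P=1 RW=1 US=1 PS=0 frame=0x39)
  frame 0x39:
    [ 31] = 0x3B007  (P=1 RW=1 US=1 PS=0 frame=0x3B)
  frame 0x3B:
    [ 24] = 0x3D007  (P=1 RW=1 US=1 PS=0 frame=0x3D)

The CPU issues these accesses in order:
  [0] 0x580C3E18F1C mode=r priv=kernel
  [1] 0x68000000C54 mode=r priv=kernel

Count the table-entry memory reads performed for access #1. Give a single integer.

Trace:
#0 VA=0x580C3E18F1C (r,kernel):
  lvl0: tbl 0x36, slot 11 ⇒ 0x38007 (P1/RW1/US1/PS0)
  lvl1: tbl 0x38, slot 3 ⇒ 0x39007 (P1/RW1/US1/PS0)
  lvl2: tbl 0x39, slot 31 ⇒ 0x3B007 (P1/RW1/US1/PS0)
  lvl3: tbl 0x3B, slot 24 ⇒ 0x3D007 (P1/RW1/US1/PS0)
  ✓ 0x3DF1C  — 4 lookups
#1 VA=0x68000000C54 (r,kernel):
  lvl0: tbl 0x36, slot 13 ⇒ 0x49002 (P0/RW1/US0/PS0)
  ✗ PAGE_NOT_PRESENT  [1 reads]

Entries read for #1: 1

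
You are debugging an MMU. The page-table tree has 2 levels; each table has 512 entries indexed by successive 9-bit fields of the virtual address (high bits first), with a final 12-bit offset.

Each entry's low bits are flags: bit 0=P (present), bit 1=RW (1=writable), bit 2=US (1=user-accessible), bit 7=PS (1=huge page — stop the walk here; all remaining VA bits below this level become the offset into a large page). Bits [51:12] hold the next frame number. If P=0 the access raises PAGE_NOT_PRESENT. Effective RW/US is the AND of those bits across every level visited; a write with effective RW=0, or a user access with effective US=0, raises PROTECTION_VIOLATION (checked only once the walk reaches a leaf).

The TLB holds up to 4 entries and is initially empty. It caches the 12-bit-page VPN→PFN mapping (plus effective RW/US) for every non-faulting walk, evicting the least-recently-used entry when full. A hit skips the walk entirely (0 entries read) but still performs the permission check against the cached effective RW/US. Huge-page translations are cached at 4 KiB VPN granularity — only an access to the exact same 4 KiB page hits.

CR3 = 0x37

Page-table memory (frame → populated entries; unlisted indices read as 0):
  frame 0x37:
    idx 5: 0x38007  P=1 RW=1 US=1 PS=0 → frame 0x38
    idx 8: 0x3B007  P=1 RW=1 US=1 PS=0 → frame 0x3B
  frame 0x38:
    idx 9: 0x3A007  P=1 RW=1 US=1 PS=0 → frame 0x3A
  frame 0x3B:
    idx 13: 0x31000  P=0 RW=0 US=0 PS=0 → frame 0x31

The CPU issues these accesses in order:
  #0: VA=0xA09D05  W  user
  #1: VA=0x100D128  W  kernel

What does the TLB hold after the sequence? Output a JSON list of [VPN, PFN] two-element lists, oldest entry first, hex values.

Per-access translation:
#0 VA=0xA09D05 (w,user):
  L0: frame=0x37 idx=5 entry=0x38007 [P=1 RW=1 US=1 PS=0]
  L1: frame=0x38 idx=9 entry=0x3A007 [P=1 RW=1 US=1 PS=0]
  ✓ 0x3AD05  — 2 lookups
#1 VA=0x100D128 (w,kernel):
  L0: frame=0x37 idx=8 entry=0x3B007 [P=1 RW=1 US=1 PS=0]
  L1: frame=0x3B idx=13 entry=0x31000 [P=0 RW=0 US=0 PS=0]
  ⇒ fault: PAGE_NOT_PRESENT  — 2 lookups

TLB: [["0xA09", "0x3A"]]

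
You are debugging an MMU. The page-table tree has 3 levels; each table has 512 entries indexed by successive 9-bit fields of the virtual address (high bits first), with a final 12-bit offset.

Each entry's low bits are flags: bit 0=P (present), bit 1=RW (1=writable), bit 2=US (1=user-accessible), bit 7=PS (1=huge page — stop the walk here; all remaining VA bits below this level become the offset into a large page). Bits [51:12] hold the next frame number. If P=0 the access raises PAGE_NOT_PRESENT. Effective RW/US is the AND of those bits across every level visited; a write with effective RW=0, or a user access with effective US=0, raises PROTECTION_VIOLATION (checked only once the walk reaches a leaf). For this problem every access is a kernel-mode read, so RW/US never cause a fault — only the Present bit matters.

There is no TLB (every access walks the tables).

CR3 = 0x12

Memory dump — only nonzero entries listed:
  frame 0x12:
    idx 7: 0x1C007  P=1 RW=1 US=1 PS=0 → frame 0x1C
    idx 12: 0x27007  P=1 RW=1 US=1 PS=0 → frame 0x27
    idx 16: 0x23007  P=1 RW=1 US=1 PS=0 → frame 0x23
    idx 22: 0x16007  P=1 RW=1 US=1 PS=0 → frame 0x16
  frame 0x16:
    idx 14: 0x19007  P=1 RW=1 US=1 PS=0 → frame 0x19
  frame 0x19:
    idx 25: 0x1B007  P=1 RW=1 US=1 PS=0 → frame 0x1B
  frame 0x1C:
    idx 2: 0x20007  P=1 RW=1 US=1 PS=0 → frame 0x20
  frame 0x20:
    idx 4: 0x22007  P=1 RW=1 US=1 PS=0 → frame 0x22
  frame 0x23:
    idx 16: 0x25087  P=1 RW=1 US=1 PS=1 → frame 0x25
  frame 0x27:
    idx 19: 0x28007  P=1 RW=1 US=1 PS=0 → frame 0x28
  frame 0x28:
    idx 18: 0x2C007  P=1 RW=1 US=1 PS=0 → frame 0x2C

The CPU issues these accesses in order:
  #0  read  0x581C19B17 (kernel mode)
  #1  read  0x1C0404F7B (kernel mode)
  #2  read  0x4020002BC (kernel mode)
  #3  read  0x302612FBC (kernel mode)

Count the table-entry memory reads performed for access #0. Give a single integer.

Trace:
#0 VA=0x581C19B17 (r,kernel):
  [0] read 0x12 idx=22: raw=0x16007 flags P=1 W=1 U=1 S=0
  [1] read 0x16 idx=14: raw=0x19007 flags P=1 W=1 U=1 S=0
  [2] read 0x19 idx=25: raw=0x1B007 flags P=1 W=1 U=1 S=0
  → PA=0x1BB17  (3 entries read)
#1 VA=0x1C0404F7B (r,kernel):
  [0] read 0x12 idx=7: raw=0x1C007 flags P=1 W=1 U=1 S=0
  [1] read 0x1C idx=2: raw=0x20007 flags P=1 W=1 U=1 S=0
  [2] read 0x20 idx=4: raw=0x22007 flags P=1 W=1 U=1 S=0
  → PA=0x22F7B  (3 entries read)
#2 VA=0x4020002BC (r,kernel):
  [0] read 0x12 idx=16: raw=0x23007 flags P=1 W=1 U=1 S=0
  [1] read 0x23 idx=16: raw=0x25087 flags P=1 W=1 U=1 S=1
  → PA=0x252BC (huge @L1)  (2 entries read)
#3 VA=0x302612FBC (r,kernel):
  [0] read 0x12 idx=12: raw=0x27007 flags P=1 W=1 U=1 S=0
  [1] read 0x27 idx=19: raw=0x28007 flags P=1 W=1 U=1 S=0
  [2] read 0x28 idx=18: raw=0x2C007 flags P=1 W=1 U=1 S=0
  → PA=0x2CFBC  (3 entries read)

Entries read for #0: 3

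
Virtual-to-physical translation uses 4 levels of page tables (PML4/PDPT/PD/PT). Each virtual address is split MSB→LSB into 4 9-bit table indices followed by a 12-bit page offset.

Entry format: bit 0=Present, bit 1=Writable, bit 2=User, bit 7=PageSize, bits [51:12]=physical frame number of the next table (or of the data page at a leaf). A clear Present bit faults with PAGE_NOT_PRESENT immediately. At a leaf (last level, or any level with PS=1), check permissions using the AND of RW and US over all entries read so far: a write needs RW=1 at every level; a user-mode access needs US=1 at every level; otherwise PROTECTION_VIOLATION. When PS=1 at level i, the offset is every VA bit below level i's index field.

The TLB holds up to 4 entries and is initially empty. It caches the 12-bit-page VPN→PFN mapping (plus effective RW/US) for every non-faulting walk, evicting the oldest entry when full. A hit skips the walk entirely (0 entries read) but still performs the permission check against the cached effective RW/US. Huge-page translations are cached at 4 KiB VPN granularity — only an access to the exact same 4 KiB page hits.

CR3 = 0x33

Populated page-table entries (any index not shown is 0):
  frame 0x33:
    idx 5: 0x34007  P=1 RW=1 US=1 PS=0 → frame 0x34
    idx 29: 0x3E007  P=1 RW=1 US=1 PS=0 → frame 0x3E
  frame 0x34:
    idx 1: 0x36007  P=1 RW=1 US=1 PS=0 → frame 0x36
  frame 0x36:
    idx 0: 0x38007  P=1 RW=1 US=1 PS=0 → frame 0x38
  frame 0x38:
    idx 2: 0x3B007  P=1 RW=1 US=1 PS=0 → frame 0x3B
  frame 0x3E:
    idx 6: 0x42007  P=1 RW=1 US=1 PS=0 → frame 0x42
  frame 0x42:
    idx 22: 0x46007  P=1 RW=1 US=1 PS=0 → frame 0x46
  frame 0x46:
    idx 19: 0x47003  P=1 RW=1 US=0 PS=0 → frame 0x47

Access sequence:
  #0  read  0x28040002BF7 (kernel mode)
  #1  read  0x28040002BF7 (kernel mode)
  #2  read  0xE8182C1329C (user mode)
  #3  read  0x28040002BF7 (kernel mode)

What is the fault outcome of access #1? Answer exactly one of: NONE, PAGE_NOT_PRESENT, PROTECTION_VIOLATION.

Walk each access:
#0 VA=0x28040002BF7 (r,kernel):
  lvl0: tbl 0x33, slot 5 ⇒ 0x34007 (P1/RW1/US1/PS0)
  lvl1: tbl 0x34, slot 1 ⇒ 0x36007 (P1/RW1/US1/PS0)
  lvl2: tbl 0x36, slot 0 ⇒ 0x38007 (P1/RW1/US1/PS0)
  lvl3: tbl 0x38, slot 2 ⇒ 0x3B007 (P1/RW1/US1/PS0)
  ✓ 0x3BBF7  — 4 lookups
#1 VA=0x28040002BF7 (r,kernel):
  TLB hit vpn=0x28040002 → PA=0x3BBF7
#2 VA=0xE8182C1329C (r,user):
  lvl0: tbl 0x33, slot 29 ⇒ 0x3E007 (P1/RW1/US1/PS0)
  lvl1: tbl 0x3E, slot 6 ⇒ 0x42007 (P1/RW1/US1/PS0)
  lvl2: tbl 0x42, slot 22 ⇒ 0x46007 (P1/RW1/US1/PS0)
  lvl3: tbl 0x46, slot 19 ⇒ 0x47003 (P1/RW1/US0/PS0)
  → PROTECTION_VIOLATION  (4 entries read)
#3 VA=0x28040002BF7 (r,kernel):
  TLB hit vpn=0x28040002 → PA=0x3BBF7

Access #1 fault: NONE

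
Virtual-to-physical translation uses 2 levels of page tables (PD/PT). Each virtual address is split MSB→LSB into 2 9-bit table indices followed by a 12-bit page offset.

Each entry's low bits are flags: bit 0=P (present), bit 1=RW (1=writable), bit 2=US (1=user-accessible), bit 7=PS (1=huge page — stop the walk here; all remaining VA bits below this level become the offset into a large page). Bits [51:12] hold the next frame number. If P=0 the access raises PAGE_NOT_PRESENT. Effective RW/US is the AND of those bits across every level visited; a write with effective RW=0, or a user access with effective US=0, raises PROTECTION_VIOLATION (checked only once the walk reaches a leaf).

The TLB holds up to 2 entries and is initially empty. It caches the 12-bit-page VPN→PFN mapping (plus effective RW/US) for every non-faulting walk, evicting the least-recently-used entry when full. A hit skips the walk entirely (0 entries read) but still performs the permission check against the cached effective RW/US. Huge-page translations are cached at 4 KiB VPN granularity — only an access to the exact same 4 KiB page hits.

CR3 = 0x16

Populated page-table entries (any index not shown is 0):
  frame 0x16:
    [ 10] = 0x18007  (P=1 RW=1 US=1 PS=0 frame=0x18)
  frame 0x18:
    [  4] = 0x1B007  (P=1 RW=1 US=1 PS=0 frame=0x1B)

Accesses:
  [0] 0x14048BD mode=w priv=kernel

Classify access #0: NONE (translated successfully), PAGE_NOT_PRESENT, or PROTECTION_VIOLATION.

Walk each access:
#0 VA=0x14048BD (w,kernel):
  [0] read 0x16 idx=10: raw=0x18007 flags P=1 W=1 U=1 S=0
  [1] read 0x18 idx=4: raw=0x1B007 flags P=1 W=1 U=1 S=0
  ✓ 0x1B8BD  — 2 lookups

Access #0 fault: NONE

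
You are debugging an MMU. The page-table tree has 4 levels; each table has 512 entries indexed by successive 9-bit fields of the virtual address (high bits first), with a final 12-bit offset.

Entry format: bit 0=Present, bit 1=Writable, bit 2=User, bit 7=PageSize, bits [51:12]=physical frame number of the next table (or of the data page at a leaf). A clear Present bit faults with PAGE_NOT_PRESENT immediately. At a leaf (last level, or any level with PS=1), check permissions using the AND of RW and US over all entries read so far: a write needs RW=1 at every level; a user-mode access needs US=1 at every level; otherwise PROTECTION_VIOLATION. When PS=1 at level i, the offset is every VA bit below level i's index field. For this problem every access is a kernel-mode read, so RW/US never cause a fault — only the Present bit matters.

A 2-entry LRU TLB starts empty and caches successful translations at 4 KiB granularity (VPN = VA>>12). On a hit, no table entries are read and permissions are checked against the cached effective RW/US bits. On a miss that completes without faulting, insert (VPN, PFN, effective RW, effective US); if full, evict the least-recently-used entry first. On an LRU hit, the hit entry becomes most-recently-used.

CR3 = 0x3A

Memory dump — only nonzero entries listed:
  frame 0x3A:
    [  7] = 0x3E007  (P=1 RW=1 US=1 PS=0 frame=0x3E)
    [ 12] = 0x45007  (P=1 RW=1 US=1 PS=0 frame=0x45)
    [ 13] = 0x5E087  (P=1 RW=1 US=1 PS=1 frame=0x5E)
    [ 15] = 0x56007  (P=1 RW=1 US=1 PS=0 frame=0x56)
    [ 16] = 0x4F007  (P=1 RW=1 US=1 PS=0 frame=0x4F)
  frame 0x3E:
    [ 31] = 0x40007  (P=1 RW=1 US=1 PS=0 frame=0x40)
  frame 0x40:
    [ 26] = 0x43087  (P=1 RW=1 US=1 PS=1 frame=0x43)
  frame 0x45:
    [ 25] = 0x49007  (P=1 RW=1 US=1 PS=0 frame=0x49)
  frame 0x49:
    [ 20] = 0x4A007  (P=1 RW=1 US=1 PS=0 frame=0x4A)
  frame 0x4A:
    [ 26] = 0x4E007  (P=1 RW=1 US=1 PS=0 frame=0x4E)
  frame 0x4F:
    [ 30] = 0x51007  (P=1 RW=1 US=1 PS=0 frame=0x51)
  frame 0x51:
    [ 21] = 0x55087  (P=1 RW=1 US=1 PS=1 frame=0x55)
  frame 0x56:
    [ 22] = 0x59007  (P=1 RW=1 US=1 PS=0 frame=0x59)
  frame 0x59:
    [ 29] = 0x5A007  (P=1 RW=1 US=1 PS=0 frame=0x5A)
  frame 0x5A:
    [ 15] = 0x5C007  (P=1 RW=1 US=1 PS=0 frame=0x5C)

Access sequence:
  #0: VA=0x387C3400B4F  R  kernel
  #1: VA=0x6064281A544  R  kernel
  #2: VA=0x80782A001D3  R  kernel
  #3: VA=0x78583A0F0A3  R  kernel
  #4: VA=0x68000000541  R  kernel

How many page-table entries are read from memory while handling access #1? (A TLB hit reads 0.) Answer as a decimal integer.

Per-access translation:
#0 VA=0x387C3400B4F (r,kernel):
  [0] read 0x3A idx=7: raw=0x3E007 flags P=1 W=1 U=1 S=0
  [1] read 0x3E idx=31: raw=0x40007 flags P=1 W=1 U=1 S=0
  [2] read 0x40 idx=26: raw=0x43087 flags P=1 W=1 U=1 S=1
  → PA=0x43B4F (huge @L2)  (3 entries read)
#1 VA=0x6064281A544 (r,kernel):
  [0] read 0x3A idx=12: raw=0x45007 flags P=1 W=1 U=1 S=0
  [1] read 0x45 idx=25: raw=0x49007 flags P=1 W=1 U=1 S=0
  [2] read 0x49 idx=20: raw=0x4A007 flags P=1 W=1 U=1 S=0
  [3] read 0x4A idx=26: raw=0x4E007 flags P=1 W=1 U=1 S=0
  → PA=0x4E544  (4 entries read)
#2 VA=0x80782A001D3 (r,kernel):
  [0] read 0x3A idx=16: raw=0x4F007 flags P=1 W=1 U=1 S=0
  [1] read 0x4F idx=30: raw=0x51007 flags P=1 W=1 U=1 S=0
  [2] read 0x51 idx=21: raw=0x55087 flags P=1 W=1 U=1 S=1
  → PA=0x551D3 (huge @L2)  (3 entries read)
#3 VA=0x78583A0F0A3 (r,kernel):
  [0] read 0x3A idx=15: raw=0x56007 flags P=1 W=1 U=1 S=0
  [1] read 0x56 idx=22: raw=0x59007 flags P=1 W=1 U=1 S=0
  [2] read 0x59 idx=29: raw=0x5A007 flags P=1 W=1 U=1 S=0
  [3] read 0x5A idx=15: raw=0x5C007 flags P=1 W=1 U=1 S=0
  → PA=0x5C0A3  (4 entries read)
#4 VA=0x68000000541 (r,kernel):
  [0] read 0x3A idx=13: raw=0x5E087 flags P=1 W=1 U=1 S=1
  → PA=0x5E541 (huge @L0)  (1 entries read)

Entries read for #1: 4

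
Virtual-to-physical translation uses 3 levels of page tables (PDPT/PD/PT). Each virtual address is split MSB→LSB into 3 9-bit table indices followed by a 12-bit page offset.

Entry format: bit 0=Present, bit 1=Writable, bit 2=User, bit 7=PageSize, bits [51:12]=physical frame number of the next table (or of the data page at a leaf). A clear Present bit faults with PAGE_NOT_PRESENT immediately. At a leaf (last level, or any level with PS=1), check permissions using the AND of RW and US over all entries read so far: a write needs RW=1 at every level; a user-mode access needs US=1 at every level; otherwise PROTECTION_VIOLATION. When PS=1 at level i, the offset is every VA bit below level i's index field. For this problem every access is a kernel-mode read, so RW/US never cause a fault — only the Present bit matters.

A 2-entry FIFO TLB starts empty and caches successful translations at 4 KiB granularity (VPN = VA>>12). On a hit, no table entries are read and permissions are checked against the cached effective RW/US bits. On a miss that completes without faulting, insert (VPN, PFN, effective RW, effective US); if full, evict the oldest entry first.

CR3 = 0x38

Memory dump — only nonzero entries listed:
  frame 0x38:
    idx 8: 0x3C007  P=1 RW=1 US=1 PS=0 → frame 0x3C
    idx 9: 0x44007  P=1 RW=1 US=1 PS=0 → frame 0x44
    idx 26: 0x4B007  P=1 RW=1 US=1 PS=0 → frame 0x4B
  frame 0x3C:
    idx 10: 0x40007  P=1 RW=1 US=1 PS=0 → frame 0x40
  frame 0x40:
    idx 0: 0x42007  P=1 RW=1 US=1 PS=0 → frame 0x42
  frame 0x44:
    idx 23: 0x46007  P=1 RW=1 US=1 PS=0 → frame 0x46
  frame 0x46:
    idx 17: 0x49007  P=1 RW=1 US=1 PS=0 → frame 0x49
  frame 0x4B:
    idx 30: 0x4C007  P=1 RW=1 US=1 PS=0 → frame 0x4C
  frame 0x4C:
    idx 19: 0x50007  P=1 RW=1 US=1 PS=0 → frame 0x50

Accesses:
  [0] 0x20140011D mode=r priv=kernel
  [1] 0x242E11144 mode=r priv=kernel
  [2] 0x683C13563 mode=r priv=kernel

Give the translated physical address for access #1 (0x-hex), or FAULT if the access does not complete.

Trace:
#0 VA=0x20140011D (r,kernel):
  [0] read 0x38 idx=8: raw=0x3C007 flags P=1 W=1 U=1 S=0
  [1] read 0x3C idx=10: raw=0x40007 flags P=1 W=1 U=1 S=0
  [2] read 0x40 idx=0: raw=0x42007 flags P=1 W=1 U=1 S=0
  ⇒ phys 0x4211D  [3 reads]
#1 VA=0x242E11144 (r,kernel):
  [0] read 0x38 idx=9: raw=0x44007 flags P=1 W=1 U=1 S=0
  [1] read 0x44 idx=23: raw=0x46007 flags P=1 W=1 U=1 S=0
  [2] read 0x46 idx=17: raw=0x49007 flags P=1 W=1 U=1 S=0
  ⇒ phys 0x49144  [3 reads]
#2 VA=0x683C13563 (r,kernel):
  [0] read 0x38 idx=26: raw=0x4B007 flags P=1 W=1 U=1 S=0
  [1] read 0x4B idx=30: raw=0x4C007 flags P=1 W=1 U=1 S=0
  [2] read 0x4C idx=19: raw=0x50007 flags P=1 W=1 U=1 S=0
  ⇒ phys 0x50563  [3 reads]

Access #1 PA: 0x49144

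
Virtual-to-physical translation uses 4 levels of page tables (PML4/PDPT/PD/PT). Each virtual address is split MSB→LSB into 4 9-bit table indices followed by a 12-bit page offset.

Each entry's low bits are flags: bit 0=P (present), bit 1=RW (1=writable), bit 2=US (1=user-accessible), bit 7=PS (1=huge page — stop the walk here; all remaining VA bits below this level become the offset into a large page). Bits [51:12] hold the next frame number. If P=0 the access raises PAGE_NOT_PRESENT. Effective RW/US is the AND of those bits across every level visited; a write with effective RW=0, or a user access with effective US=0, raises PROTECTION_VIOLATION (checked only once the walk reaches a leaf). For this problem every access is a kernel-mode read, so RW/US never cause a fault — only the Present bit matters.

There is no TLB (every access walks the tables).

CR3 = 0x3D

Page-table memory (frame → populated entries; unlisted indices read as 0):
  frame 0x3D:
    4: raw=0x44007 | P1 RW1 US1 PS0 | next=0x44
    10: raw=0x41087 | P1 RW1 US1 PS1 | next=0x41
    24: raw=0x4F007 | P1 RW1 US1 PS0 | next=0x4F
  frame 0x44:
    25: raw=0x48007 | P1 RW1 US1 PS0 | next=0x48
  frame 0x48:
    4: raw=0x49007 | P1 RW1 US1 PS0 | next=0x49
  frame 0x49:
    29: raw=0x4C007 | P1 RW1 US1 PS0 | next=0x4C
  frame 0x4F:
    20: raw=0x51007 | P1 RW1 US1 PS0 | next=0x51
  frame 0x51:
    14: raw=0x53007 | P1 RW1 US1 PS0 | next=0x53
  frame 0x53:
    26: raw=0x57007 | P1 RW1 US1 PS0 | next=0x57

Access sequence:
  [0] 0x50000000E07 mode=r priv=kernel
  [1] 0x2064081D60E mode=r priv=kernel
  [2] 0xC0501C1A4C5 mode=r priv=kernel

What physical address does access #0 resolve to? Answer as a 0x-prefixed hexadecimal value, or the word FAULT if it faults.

Per-access translation:
#0 VA=0x50000000E07 (r,kernel):
  L0 @0x3D[10] → 0x41087  P=1,RW=1,US=1,PS=1
  → PA=0x41E07 (huge @L0)  (1 entries read)
#1 VA=0x2064081D60E (r,kernel):
  L0 @0x3D[4] → 0x44007  P=1,RW=1,US=1,PS=0
  L1 @0x44[25] → 0x48007  P=1,RW=1,US=1,PS=0
  L2 @0x48[4] → 0x49007  P=1,RW=1,US=1,PS=0
  L3 @0x49[29] → 0x4C007  P=1,RW=1,US=1,PS=0
  → PA=0x4C60E  (4 entries read)
#2 VA=0xC0501C1A4C5 (r,kernel):
  L0 @0x3D[24] → 0x4F007  P=1,RW=1,US=1,PS=0
  L1 @0x4F[20] → 0x51007  P=1,RW=1,US=1,PS=0
  L2 @0x51[14] → 0x53007  P=1,RW=1,US=1,PS=0
  L3 @0x53[26] → 0x57007  P=1,RW=1,US=1,PS=0
  → PA=0x574C5  (4 entries read)

Access #0 PA: 0x41E07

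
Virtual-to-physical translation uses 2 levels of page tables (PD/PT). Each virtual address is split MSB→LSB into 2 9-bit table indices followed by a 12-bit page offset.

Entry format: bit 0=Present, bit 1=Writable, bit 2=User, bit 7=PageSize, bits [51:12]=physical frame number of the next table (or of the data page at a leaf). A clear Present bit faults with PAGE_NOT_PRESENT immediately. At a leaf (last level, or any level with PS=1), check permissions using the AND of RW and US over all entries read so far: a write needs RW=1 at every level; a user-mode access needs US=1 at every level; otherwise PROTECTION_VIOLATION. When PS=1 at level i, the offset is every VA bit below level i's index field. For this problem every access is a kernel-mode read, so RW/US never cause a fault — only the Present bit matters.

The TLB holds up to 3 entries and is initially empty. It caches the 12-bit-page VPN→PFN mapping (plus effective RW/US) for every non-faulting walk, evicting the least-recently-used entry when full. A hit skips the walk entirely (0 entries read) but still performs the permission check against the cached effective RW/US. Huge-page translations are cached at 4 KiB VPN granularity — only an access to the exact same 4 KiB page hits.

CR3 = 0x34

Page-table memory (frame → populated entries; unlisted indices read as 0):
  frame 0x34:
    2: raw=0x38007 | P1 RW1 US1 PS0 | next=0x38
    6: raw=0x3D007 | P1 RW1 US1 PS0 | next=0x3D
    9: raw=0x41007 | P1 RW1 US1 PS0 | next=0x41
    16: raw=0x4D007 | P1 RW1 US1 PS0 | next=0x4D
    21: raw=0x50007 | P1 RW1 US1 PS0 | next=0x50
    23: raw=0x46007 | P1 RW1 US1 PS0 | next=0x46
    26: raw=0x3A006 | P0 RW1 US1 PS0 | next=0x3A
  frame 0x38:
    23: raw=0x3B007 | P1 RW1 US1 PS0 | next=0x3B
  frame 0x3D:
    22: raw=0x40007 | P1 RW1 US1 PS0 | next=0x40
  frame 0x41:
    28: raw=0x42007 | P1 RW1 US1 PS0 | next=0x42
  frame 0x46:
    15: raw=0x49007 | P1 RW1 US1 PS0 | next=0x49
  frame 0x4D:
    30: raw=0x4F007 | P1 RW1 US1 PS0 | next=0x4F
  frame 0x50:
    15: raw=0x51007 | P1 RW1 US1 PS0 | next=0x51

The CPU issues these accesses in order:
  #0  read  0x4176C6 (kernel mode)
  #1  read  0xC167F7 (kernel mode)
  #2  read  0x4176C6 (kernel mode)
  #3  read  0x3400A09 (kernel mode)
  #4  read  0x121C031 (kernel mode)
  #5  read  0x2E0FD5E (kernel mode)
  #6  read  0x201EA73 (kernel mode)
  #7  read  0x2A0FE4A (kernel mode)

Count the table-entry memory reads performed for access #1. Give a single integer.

Per-access translation:
#0 VA=0x4176C6 (r,kernel):
  lvl0: tbl 0x34, slot 2 ⇒ 0x38007 (P1/RW1/US1/PS0)
  lvl1: tbl 0x38, slot 23 ⇒ 0x3B007 (P1/RW1/US1/PS0)
  ✓ 0x3B6C6  — 2 lookups
#1 VA=0xC167F7 (r,kernel):
  lvl0: tbl 0x34, slot 6 ⇒ 0x3D007 (P1/RW1/US1/PS0)
  lvl1: tbl 0x3D, slot 22 ⇒ 0x40007 (P1/RW1/US1/PS0)
  ✓ 0x407F7  — 2 lookups
#2 VA=0x4176C6 (r,kernel):
  TLB hit vpn=0x417 → PA=0x3B6C6
#3 VA=0x3400A09 (r,kernel):
  lvl0: tbl 0x34, slot 26 ⇒ 0x3A006 (P0/RW1/US1/PS0)
  ⇒ fault: PAGE_NOT_PRESENT  — 1 lookups
#4 VA=0x121C031 (r,kernel):
  lvl0: tbl 0x34, slot 9 ⇒ 0x41007 (P1/RW1/US1/PS0)
  lvl1: tbl 0x41, slot 28 ⇒ 0x42007 (P1/RW1/US1/PS0)
  ✓ 0x42031  — 2 lookups
#5 VA=0x2E0FD5E (r,kernel):
  lvl0: tbl 0x34, slot 23 ⇒ 0x46007 (P1/RW1/US1/PS0)
  lvl1: tbl 0x46, slot 15 ⇒ 0x49007 (P1/RW1/US1/PS0)
  ✓ 0x49D5E  — 2 lookups
#6 VA=0x201EA73 (r,kernel):
  lvl0: tbl 0x34, slot 16 ⇒ 0x4D007 (P1/RW1/US1/PS0)
  lvl1: tbl 0x4D, slot 30 ⇒ 0x4F007 (P1/RW1/US1/PS0)
  ✓ 0x4FA73  — 2 lookups
#7 VA=0x2A0FE4A (r,kernel):
  lvl0: tbl 0x34, slot 21 ⇒ 0x50007 (P1/RW1/US1/PS0)
  lvl1: tbl 0x50, slot 15 ⇒ 0x51007 (P1/RW1/US1/PS0)
  ✓ 0x51E4A  — 2 lookups

Entries read for #1: 2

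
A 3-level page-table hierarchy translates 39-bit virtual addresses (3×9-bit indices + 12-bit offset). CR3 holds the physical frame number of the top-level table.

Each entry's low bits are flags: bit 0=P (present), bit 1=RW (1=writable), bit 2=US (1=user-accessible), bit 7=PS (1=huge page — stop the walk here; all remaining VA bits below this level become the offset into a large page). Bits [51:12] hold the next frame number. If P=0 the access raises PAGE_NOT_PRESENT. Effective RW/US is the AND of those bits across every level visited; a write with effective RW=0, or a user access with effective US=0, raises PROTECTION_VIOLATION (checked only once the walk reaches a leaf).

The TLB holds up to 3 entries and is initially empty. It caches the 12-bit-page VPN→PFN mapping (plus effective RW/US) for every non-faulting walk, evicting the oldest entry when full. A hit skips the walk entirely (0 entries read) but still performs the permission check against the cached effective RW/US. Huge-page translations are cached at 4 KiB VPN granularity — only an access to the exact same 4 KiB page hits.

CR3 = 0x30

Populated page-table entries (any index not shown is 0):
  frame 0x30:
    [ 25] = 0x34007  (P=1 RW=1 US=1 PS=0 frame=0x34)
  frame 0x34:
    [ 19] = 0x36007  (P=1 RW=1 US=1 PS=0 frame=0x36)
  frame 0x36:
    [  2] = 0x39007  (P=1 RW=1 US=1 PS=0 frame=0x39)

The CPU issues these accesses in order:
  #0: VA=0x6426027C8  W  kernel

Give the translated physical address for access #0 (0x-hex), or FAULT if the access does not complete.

Per-access translation:
#0 VA=0x6426027C8 (w,kernel):
  L0 @0x30[25] → 0x34007  P=1,RW=1,US=1,PS=0
  L1 @0x34[19] → 0x36007  P=1,RW=1,US=1,PS=0
  L2 @0x36[2] → 0x39007  P=1,RW=1,US=1,PS=0
  ⇒ phys 0x397C8  [3 reads]

Access #0 PA: 0x397C8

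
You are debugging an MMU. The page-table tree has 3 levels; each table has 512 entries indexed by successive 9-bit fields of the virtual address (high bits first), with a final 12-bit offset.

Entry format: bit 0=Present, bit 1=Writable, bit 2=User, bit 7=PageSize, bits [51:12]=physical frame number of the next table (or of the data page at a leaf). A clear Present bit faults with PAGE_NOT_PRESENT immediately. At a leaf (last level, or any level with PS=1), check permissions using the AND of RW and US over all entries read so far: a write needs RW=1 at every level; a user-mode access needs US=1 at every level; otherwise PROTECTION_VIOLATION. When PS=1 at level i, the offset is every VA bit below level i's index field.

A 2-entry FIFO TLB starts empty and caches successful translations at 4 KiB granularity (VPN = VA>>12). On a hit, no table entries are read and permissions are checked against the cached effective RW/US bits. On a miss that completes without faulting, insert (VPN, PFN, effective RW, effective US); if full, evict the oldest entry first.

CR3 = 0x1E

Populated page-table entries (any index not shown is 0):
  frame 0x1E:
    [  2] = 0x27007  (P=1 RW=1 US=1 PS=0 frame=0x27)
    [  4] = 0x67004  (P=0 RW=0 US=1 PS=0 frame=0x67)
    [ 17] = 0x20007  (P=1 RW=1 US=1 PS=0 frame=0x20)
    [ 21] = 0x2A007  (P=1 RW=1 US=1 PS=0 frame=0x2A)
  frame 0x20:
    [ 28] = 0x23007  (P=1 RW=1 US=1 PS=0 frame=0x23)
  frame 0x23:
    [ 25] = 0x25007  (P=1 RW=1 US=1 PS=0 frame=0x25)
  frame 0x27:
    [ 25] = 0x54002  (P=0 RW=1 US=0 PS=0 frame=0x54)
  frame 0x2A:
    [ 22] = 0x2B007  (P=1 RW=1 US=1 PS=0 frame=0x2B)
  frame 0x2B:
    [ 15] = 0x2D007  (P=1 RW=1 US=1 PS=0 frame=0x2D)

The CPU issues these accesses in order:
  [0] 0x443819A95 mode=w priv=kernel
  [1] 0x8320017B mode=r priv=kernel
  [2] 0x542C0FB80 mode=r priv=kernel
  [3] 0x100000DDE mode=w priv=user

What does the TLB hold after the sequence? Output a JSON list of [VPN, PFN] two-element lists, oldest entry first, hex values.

Walk each access:
#0 VA=0x443819A95 (w,kernel):
  L0 @0x1E[17] → 0x20007  P=1,RW=1,US=1,PS=0
  L1 @0x20[28] → 0x23007  P=1,RW=1,US=1,PS=0
  L2 @0x23[25] → 0x25007  P=1,RW=1,US=1,PS=0
  ⇒ phys 0x25A95  [3 reads]
#1 VA=0x8320017B (r,kernel):
  L0 @0x1E[2] → 0x27007  P=1,RW=1,US=1,PS=0
  L1 @0x27[25] → 0x54002  P=0,RW=1,US=0,PS=0
  → PAGE_NOT_PRESENT  (2 entries read)
#2 VA=0x542C0FB80 (r,kernel):
  L0 @0x1E[21] → 0x2A007  P=1,RW=1,US=1,PS=0
  L1 @0x2A[22] → 0x2B007  P=1,RW=1,US=1,PS=0
  L2 @0x2B[15] → 0x2D007  P=1,RW=1,US=1,PS=0
  ⇒ phys 0x2DB80  [3 reads]
#3 VA=0x100000DDE (w,user):
  L0 @0x1E[4] → 0x67004  P=0,RW=0,US=1,PS=0
  → PAGE_NOT_PRESENT  (1 entries read)

TLB: [["0x443819", "0x25"], ["0x542C0F", "0x2D"]]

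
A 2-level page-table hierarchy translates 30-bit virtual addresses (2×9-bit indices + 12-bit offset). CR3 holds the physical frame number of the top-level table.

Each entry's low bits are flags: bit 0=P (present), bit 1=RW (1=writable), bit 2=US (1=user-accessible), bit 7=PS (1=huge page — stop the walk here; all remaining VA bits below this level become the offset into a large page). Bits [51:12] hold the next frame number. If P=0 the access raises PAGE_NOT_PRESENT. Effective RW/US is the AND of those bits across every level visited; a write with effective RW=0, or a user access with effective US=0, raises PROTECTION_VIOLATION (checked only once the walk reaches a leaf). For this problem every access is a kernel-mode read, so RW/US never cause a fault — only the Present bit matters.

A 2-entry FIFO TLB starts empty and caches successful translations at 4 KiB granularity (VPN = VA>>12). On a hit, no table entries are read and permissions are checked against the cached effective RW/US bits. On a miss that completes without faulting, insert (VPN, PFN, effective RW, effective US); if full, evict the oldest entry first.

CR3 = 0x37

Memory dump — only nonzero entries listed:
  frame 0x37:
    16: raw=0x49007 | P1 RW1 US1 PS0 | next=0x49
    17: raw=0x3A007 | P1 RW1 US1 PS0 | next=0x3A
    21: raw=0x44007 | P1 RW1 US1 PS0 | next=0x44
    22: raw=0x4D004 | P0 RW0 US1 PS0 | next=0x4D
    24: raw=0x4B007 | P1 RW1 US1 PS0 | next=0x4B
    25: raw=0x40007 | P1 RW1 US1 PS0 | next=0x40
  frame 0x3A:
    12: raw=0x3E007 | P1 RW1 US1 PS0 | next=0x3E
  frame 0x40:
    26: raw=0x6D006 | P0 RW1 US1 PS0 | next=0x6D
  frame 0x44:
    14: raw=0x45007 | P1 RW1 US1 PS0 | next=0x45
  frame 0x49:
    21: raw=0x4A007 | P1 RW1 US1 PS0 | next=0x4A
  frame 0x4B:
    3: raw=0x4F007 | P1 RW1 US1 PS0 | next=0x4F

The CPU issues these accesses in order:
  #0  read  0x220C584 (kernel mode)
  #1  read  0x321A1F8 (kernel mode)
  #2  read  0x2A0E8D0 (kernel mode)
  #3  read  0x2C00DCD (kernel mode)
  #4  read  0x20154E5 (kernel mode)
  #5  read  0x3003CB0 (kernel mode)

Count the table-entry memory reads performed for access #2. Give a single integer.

Per-access translation:
#0 VA=0x220C584 (r,kernel):
  lvl0: tbl 0x37, slot 17 ⇒ 0x3A007 (P1/RW1/US1/PS0)
  lvl1: tbl 0x3A, slot 12 ⇒ 0x3E007 (P1/RW1/US1/PS0)
  → PA=0x3E584  (2 entries read)
#1 VA=0x321A1F8 (r,kernel):
  lvl0: tbl 0x37, slot 25 ⇒ 0x40007 (P1/RW1/US1/PS0)
  lvl1: tbl 0x40, slot 26 ⇒ 0x6D006 (P0/RW1/US1/PS0)
  ✗ PAGE_NOT_PRESENT  [2 reads]
#2 VA=0x2A0E8D0 (r,kernel):
  lvl0: tbl 0x37, slot 21 ⇒ 0x44007 (P1/RW1/US1/PS0)
  lvl1: tbl 0x44, slot 14 ⇒ 0x45007 (P1/RW1/US1/PS0)
  → PA=0x458D0  (2 entries read)
#3 VA=0x2C00DCD (r,kernel):
  lvl0: tbl 0x37, slot 22 ⇒ 0x4D004 (P0/RW0/US1/PS0)
  ✗ PAGE_NOT_PRESENT  [1 reads]
#4 VA=0x20154E5 (r,kernel):
  lvl0: tbl 0x37, slot 16 ⇒ 0x49007 (P1/RW1/US1/PS0)
  lvl1: tbl 0x49, slot 21 ⇒ 0x4A007 (P1/RW1/US1/PS0)
  → PA=0x4A4E5  (2 entries read)
#5 VA=0x3003CB0 (r,kernel):
  lvl0: tbl 0x37, slot 24 ⇒ 0x4B007 (P1/RW1/US1/PS0)
  lvl1: tbl 0x4B, slot 3 ⇒ 0x4F007 (P1/RW1/US1/PS0)
  → PA=0x4FCB0  (2 entries read)

Entries read for #2: 2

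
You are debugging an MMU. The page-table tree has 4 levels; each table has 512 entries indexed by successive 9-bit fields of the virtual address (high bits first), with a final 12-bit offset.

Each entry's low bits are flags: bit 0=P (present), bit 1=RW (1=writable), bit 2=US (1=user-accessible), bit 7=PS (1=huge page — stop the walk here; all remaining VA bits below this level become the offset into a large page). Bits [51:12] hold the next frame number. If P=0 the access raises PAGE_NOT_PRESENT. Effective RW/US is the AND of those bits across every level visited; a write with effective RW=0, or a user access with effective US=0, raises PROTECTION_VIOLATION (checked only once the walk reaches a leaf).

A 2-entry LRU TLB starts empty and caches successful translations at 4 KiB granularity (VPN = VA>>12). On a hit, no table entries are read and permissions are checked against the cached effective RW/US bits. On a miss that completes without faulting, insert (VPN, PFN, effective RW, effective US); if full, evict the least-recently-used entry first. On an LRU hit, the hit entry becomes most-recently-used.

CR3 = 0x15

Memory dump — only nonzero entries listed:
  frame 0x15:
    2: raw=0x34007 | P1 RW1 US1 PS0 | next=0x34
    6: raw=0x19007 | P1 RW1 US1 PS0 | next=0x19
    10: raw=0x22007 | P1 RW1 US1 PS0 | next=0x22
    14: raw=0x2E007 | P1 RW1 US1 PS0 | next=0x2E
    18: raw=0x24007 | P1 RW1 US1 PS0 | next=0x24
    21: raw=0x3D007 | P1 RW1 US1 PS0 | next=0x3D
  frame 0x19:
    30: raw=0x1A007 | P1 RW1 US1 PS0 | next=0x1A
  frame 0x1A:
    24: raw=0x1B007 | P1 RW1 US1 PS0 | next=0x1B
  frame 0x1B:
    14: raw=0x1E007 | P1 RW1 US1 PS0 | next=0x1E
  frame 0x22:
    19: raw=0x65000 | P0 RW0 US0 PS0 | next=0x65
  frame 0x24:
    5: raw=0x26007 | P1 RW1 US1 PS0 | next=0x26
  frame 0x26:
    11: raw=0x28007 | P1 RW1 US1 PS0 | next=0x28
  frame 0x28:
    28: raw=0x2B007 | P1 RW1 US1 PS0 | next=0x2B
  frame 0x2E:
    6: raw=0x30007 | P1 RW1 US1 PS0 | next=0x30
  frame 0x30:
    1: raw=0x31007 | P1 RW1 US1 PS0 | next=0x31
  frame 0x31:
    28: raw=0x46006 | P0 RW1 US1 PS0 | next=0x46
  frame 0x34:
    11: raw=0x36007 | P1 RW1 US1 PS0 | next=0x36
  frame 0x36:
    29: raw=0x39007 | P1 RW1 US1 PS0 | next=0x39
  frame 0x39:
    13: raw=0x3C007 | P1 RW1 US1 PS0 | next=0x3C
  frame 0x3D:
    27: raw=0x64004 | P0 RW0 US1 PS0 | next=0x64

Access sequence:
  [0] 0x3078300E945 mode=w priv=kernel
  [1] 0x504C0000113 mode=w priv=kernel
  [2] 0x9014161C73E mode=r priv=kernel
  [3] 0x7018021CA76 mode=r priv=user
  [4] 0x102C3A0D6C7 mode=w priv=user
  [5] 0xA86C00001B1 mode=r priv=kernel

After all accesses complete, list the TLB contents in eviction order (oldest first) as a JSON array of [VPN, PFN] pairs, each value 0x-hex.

Trace:
#0 VA=0x3078300E945 (w,kernel):
  [0] read 0x15 idx=6: raw=0x19007 flags P=1 W=1 U=1 S=0
  [1] read 0x19 idx=30: raw=0x1A007 flags P=1 W=1 U=1 S=0
  [2] read 0x1A idx=24: raw=0x1B007 flags P=1 W=1 U=1 S=0
  [3] read 0x1B idx=14: raw=0x1E007 flags P=1 W=1 U=1 S=0
  → PA=0x1E945  (4 entries read)
#1 VA=0x504C0000113 (w,kernel):
  [0] read 0x15 idx=10: raw=0x22007 flags P=1 W=1 U=1 S=0
  [1] read 0x22 idx=19: raw=0x65000 flags P=0 W=0 U=0 S=0
  ⇒ fault: PAGE_NOT_PRESENT  — 2 lookups
#2 VA=0x9014161C73E (r,kernel):
  [0] read 0x15 idx=18: raw=0x24007 flags P=1 W=1 U=1 S=0
  [1] read 0x24 idx=5: raw=0x26007 flags P=1 W=1 U=1 S=0
  [2] read 0x26 idx=11: raw=0x28007 flags P=1 W=1 U=1 S=0
  [3] read 0x28 idx=28: raw=0x2B007 flags P=1 W=1 U=1 S=0
  → PA=0x2B73E  (4 entries read)
#3 VA=0x7018021CA76 (r,user):
  [0] read 0x15 idx=14: raw=0x2E007 flags P=1 W=1 U=1 S=0
  [1] read 0x2E idx=6: raw=0x30007 flags P=1 W=1 U=1 S=0
  [2] read 0x30 idx=1: raw=0x31007 flags P=1 W=1 U=1 S=0
  [3] read 0x31 idx=28: raw=0x46006 flags P=0 W=1 U=1 S=0
  ⇒ fault: PAGE_NOT_PRESENT  — 4 lookups
#4 VA=0x102C3A0D6C7 (w,user):
  [0] read 0x15 idx=2: raw=0x34007 flags P=1 W=1 U=1 S=0
  [1] read 0x34 idx=11: raw=0x36007 flags P=1 W=1 U=1 S=0
  [2] read 0x36 idx=29: raw=0x39007 flags P=1 W=1 U=1 S=0
  [3] read 0x39 idx=13: raw=0x3C007 flags P=1 W=1 U=1 S=0
  → PA=0x3C6C7  (4 entries read)
#5 VA=0xA86C00001B1 (r,kernel):
  [0] read 0x15 idx=21: raw=0x3D007 flags P=1 W=1 U=1 S=0
  [1] read 0x3D idx=27: raw=0x64004 flags P=0 W=0 U=1 S=0
  ⇒ fault: PAGE_NOT_PRESENT  — 2 lookups

TLB: [["0x9014161C", "0x2B"], ["0x102C3A0D", "0x3C"]]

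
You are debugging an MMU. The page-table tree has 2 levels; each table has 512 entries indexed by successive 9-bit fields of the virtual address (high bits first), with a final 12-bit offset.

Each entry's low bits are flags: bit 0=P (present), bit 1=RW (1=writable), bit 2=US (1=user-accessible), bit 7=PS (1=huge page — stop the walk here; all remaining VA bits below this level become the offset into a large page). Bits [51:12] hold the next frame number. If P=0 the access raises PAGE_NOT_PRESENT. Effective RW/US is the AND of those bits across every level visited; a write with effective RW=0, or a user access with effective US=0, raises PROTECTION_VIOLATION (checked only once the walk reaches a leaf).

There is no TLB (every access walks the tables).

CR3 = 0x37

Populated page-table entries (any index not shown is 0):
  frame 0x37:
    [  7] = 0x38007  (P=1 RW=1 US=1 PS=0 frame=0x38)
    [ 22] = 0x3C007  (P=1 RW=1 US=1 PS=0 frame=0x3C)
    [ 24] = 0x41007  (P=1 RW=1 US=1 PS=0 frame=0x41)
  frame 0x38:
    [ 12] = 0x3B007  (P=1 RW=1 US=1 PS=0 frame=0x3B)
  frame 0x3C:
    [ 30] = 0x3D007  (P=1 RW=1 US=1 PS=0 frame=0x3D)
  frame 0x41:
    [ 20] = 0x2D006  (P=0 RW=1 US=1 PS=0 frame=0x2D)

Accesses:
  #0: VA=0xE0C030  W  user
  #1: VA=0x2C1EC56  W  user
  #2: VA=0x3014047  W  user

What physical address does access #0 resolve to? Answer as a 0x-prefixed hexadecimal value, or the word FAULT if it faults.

Per-access translation:
#0 VA=0xE0C030 (w,user):
  lvl0: tbl 0x37, slot 7 ⇒ 0x38007 (P1/RW1/US1/PS0)
  lvl1: tbl 0x38, slot 12 ⇒ 0x3B007 (P1/RW1/US1/PS0)
  ⇒ phys 0x3B030  [2 reads]
#1 VA=0x2C1EC56 (w,user):
  lvl0: tbl 0x37, slot 22 ⇒ 0x3C007 (P1/RW1/US1/PS0)
  lvl1: tbl 0x3C, slot 30 ⇒ 0x3D007 (P1/RW1/US1/PS0)
  ⇒ phys 0x3DC56  [2 reads]
#2 VA=0x3014047 (w,user):
  lvl0: tbl 0x37, slot 24 ⇒ 0x41007 (P1/RW1/US1/PS0)
  lvl1: tbl 0x41, slot 20 ⇒ 0x2D006 (P0/RW1/US1/PS0)
  → PAGE_NOT_PRESENT  (2 entries read)

Access #0 PA: 0x3B030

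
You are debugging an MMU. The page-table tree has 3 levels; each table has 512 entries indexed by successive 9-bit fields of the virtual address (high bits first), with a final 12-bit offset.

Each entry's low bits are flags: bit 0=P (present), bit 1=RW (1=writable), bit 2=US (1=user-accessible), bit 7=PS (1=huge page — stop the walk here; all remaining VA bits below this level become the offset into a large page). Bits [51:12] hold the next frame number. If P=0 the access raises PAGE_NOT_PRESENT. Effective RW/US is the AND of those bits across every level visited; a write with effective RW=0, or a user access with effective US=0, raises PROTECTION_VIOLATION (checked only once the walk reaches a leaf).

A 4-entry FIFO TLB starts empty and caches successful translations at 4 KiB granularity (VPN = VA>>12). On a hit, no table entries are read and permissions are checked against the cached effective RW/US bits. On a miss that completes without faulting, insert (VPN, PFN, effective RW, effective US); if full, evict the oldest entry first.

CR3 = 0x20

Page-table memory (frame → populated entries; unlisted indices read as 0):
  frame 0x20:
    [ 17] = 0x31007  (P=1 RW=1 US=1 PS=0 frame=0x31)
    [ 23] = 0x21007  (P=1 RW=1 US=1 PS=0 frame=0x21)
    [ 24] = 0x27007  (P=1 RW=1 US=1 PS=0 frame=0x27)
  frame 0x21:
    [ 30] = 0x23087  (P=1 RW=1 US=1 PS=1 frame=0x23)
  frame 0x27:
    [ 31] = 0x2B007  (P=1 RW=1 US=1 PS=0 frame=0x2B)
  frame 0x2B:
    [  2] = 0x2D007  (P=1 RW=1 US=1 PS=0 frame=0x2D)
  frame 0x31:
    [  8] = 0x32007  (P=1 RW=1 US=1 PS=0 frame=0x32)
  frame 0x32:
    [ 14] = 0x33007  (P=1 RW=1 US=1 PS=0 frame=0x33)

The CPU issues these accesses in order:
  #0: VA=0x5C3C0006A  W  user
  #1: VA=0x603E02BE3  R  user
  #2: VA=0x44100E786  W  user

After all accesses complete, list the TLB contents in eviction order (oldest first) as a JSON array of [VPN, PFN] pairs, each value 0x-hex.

Per-access translation:
#0 VA=0x5C3C0006A (w,user):
  [0] read 0x20 idx=23: raw=0x21007 flags P=1 W=1 U=1 S=0
  [1] read 0x21 idx=30: raw=0x23087 flags P=1 W=1 U=1 S=1
  ✓ 0x2306A (huge @L1)  — 2 lookups
#1 VA=0x603E02BE3 (r,user):
  [0] read 0x20 idx=24: raw=0x27007 flags P=1 W=1 U=1 S=0
  [1] read 0x27 idx=31: raw=0x2B007 flags P=1 W=1 U=1 S=0
  [2] read 0x2B idx=2: raw=0x2D007 flags P=1 W=1 U=1 S=0
  ✓ 0x2DBE3  — 3 lookups
#2 VA=0x44100E786 (w,user):
  [0] read 0x20 idx=17: raw=0x31007 flags P=1 W=1 U=1 S=0
  [1] read 0x31 idx=8: raw=0x32007 flags P=1 W=1 U=1 S=0
  [2] read 0x32 idx=14: raw=0x33007 flags P=1 W=1 U=1 S=0
  ✓ 0x33786  — 3 lookups

TLB: [["0x5C3C00", "0x23"], ["0x603E02", "0x2D"], ["0x44100E", "0x33"]]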